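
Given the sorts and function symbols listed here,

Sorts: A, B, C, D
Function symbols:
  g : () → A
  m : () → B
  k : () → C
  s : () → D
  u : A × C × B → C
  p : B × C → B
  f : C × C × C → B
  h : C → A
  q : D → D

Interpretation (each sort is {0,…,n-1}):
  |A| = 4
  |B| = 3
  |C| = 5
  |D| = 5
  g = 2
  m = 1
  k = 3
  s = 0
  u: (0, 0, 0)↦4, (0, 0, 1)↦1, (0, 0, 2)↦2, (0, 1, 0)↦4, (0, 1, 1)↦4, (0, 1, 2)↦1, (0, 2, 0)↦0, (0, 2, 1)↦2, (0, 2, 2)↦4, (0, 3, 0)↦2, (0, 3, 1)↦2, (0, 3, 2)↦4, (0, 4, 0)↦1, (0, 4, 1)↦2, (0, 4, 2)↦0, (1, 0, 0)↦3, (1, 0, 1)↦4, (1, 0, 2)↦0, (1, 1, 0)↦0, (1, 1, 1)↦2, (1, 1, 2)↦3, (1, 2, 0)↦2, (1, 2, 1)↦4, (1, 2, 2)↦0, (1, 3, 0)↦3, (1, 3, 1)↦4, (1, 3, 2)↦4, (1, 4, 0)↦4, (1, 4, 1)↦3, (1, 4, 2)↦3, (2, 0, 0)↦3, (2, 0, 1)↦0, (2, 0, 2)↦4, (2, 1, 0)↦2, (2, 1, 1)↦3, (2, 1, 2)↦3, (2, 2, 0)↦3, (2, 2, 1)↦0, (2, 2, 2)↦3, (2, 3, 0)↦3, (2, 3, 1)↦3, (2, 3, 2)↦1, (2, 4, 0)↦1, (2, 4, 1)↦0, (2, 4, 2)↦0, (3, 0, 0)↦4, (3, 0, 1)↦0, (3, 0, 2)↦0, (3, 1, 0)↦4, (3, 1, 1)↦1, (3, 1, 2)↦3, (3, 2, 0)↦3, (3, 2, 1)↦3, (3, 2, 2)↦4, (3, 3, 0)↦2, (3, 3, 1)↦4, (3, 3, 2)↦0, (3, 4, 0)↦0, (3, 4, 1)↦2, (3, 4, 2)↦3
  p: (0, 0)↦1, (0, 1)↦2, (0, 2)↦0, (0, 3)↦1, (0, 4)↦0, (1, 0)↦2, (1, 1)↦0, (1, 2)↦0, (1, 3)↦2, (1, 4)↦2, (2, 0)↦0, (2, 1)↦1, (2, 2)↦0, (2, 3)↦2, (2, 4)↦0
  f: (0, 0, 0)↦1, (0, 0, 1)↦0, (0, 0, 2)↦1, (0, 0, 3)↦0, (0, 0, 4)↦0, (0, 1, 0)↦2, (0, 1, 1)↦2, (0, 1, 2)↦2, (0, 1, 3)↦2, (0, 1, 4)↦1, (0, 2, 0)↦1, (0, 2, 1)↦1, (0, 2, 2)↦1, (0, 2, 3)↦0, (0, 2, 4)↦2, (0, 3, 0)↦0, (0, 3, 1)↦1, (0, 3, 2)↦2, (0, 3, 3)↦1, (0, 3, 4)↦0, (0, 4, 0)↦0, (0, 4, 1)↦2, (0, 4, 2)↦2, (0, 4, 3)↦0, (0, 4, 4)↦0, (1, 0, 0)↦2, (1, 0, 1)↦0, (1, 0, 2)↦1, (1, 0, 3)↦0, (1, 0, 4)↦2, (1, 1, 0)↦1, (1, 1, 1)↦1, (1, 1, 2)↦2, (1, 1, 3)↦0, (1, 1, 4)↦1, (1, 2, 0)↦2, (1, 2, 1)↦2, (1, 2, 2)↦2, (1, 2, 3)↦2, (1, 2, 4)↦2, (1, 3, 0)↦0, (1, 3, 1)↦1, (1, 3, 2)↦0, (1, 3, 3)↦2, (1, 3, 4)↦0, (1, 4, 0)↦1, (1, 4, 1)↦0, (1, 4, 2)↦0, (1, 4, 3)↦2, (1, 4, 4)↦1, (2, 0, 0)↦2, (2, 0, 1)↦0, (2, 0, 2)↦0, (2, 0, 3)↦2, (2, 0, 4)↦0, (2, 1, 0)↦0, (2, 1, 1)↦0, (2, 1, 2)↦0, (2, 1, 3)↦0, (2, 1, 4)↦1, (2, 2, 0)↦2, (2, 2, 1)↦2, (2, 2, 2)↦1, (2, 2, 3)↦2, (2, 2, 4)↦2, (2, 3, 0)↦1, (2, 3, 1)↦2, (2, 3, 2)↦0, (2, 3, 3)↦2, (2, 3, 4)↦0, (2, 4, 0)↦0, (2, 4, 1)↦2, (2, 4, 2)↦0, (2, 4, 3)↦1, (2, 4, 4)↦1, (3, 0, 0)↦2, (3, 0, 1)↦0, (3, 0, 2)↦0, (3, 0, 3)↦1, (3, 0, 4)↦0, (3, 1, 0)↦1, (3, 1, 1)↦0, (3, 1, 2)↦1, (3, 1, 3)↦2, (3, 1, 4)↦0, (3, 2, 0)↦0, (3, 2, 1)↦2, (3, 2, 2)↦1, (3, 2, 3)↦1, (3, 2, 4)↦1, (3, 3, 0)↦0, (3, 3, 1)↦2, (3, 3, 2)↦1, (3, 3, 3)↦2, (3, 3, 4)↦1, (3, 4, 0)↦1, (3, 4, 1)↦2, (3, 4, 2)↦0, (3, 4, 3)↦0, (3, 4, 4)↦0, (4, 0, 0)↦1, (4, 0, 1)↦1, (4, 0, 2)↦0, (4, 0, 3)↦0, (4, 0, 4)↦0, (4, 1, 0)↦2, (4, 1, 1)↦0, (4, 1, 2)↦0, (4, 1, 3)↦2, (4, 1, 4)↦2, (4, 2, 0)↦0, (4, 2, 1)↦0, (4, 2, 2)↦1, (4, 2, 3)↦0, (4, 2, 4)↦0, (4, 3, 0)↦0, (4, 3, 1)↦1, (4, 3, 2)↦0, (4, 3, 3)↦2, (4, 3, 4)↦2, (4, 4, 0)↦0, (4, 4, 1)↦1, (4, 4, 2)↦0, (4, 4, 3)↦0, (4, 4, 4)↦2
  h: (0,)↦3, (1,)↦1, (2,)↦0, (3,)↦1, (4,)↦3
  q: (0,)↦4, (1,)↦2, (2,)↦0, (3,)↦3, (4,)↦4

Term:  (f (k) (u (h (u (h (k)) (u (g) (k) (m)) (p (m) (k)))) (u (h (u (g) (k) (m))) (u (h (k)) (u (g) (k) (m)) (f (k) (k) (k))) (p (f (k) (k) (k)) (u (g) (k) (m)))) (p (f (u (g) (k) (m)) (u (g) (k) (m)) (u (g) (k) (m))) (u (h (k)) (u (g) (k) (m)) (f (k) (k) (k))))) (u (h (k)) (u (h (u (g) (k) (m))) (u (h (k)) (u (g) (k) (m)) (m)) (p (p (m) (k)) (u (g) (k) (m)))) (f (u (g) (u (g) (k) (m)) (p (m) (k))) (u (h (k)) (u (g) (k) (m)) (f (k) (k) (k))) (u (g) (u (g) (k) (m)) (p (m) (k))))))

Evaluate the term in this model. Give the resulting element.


  k = 3
  k = 3
  (h (k)) = h(3,) = 1
  g = 2
  k = 3
  m = 1
  (u (g) (k) (m)) = u(2, 3, 1) = 3
  m = 1
  k = 3
  (p (m) (k)) = p(1, 3) = 2
  (u (h (k)) (u (g) (k) (m)) (p (m) (k))) = u(1, 3, 2) = 4
  (h (u (h (k)) (u (g) (k) (m)) (p (m) (k)))) = h(4,) = 3
  g = 2
  k = 3
  m = 1
  (u (g) (k) (m)) = u(2, 3, 1) = 3
  (h (u (g) (k) (m))) = h(3,) = 1
  k = 3
  (h (k)) = h(3,) = 1
  g = 2
  k = 3
  m = 1
  (u (g) (k) (m)) = u(2, 3, 1) = 3
  k = 3
  k = 3
  k = 3
  (f (k) (k) (k)) = f(3, 3, 3) = 2
  (u (h (k)) (u (g) (k) (m)) (f (k) (k) (k))) = u(1, 3, 2) = 4
  k = 3
  k = 3
  k = 3
  (f (k) (k) (k)) = f(3, 3, 3) = 2
  g = 2
  k = 3
  m = 1
  (u (g) (k) (m)) = u(2, 3, 1) = 3
  (p (f (k) (k) (k)) (u (g) (k) (m))) = p(2, 3) = 2
  (u (h (u (g) (k) (m))) (u (h (k)) (u (g) (k) (m)) (f (k) (k) (k))) (p (f (k) (k) (k)) (u (g) (k) (m)))) = u(1, 4, 2) = 3
  g = 2
  k = 3
  m = 1
  (u (g) (k) (m)) = u(2, 3, 1) = 3
  g = 2
  k = 3
  m = 1
  (u (g) (k) (m)) = u(2, 3, 1) = 3
  g = 2
  k = 3
  m = 1
  (u (g) (k) (m)) = u(2, 3, 1) = 3
  (f (u (g) (k) (m)) (u (g) (k) (m)) (u (g) (k) (m))) = f(3, 3, 3) = 2
  k = 3
  (h (k)) = h(3,) = 1
  g = 2
  k = 3
  m = 1
  (u (g) (k) (m)) = u(2, 3, 1) = 3
  k = 3
  k = 3
  k = 3
  (f (k) (k) (k)) = f(3, 3, 3) = 2
  (u (h (k)) (u (g) (k) (m)) (f (k) (k) (k))) = u(1, 3, 2) = 4
  (p (f (u (g) (k) (m)) (u (g) (k) (m)) (u (g) (k) (m))) (u (h (k)) (u (g) (k) (m)) (f (k) (k) (k)))) = p(2, 4) = 0
  (u (h (u (h (k)) (u (g) (k) (m)) (p (m) (k)))) (u (h (u (g) (k) (m))) (u (h (k)) (u (g) (k) (m)) (f (k) (k) (k))) (p (f (k) (k) (k)) (u (g) (k) (m)))) (p (f (u (g) (k) (m)) (u (g) (k) (m)) (u (g) (k) (m))) (u (h (k)) (u (g) (k) (m)) (f (k) (k) (k))))) = u(3, 3, 0) = 2
  k = 3
  (h (k)) = h(3,) = 1
  g = 2
  k = 3
  m = 1
  (u (g) (k) (m)) = u(2, 3, 1) = 3
  (h (u (g) (k) (m))) = h(3,) = 1
  k = 3
  (h (k)) = h(3,) = 1
  g = 2
  k = 3
  m = 1
  (u (g) (k) (m)) = u(2, 3, 1) = 3
  m = 1
  (u (h (k)) (u (g) (k) (m)) (m)) = u(1, 3, 1) = 4
  m = 1
  k = 3
  (p (m) (k)) = p(1, 3) = 2
  g = 2
  k = 3
  m = 1
  (u (g) (k) (m)) = u(2, 3, 1) = 3
  (p (p (m) (k)) (u (g) (k) (m))) = p(2, 3) = 2
  (u (h (u (g) (k) (m))) (u (h (k)) (u (g) (k) (m)) (m)) (p (p (m) (k)) (u (g) (k) (m)))) = u(1, 4, 2) = 3
  g = 2
  g = 2
  k = 3
  m = 1
  (u (g) (k) (m)) = u(2, 3, 1) = 3
  m = 1
  k = 3
  (p (m) (k)) = p(1, 3) = 2
  (u (g) (u (g) (k) (m)) (p (m) (k))) = u(2, 3, 2) = 1
  k = 3
  (h (k)) = h(3,) = 1
  g = 2
  k = 3
  m = 1
  (u (g) (k) (m)) = u(2, 3, 1) = 3
  k = 3
  k = 3
  k = 3
  (f (k) (k) (k)) = f(3, 3, 3) = 2
  (u (h (k)) (u (g) (k) (m)) (f (k) (k) (k))) = u(1, 3, 2) = 4
  g = 2
  g = 2
  k = 3
  m = 1
  (u (g) (k) (m)) = u(2, 3, 1) = 3
  m = 1
  k = 3
  (p (m) (k)) = p(1, 3) = 2
  (u (g) (u (g) (k) (m)) (p (m) (k))) = u(2, 3, 2) = 1
  (f (u (g) (u (g) (k) (m)) (p (m) (k))) (u (h (k)) (u (g) (k) (m)) (f (k) (k) (k))) (u (g) (u (g) (k) (m)) (p (m) (k)))) = f(1, 4, 1) = 0
  (u (h (k)) (u (h (u (g) (k) (m))) (u (h (k)) (u (g) (k) (m)) (m)) (p (p (m) (k)) (u (g) (k) (m)))) (f (u (g) (u (g) (k) (m)) (p (m) (k))) (u (h (k)) (u (g) (k) (m)) (f (k) (k) (k))) (u (g) (u (g) (k) (m)) (p (m) (k))))) = u(1, 3, 0) = 3
  (f (k) (u (h (u (h (k)) (u (g) (k) (m)) (p (m) (k)))) (u (h (u (g) (k) (m))) (u (h (k)) (u (g) (k) (m)) (f (k) (k) (k))) (p (f (k) (k) (k)) (u (g) (k) (m)))) (p (f (u (g) (k) (m)) (u (g) (k) (m)) (u (g) (k) (m))) (u (h (k)) (u (g) (k) (m)) (f (k) (k) (k))))) (u (h (k)) (u (h (u (g) (k) (m))) (u (h (k)) (u (g) (k) (m)) (m)) (p (p (m) (k)) (u (g) (k) (m)))) (f (u (g) (u (g) (k) (m)) (p (m) (k))) (u (h (k)) (u (g) (k) (m)) (f (k) (k) (k))) (u (g) (u (g) (k) (m)) (p (m) (k)))))) = f(3, 2, 3) = 1

value = 1


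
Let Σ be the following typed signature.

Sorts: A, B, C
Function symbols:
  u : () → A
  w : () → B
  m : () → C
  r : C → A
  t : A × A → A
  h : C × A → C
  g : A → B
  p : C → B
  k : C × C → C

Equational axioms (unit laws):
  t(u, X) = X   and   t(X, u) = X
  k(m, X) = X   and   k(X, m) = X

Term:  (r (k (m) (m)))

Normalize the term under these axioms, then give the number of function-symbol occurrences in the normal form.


size = 2

1. (r (k (m) (m)))  →  (r (m))
normal form: (r (m))


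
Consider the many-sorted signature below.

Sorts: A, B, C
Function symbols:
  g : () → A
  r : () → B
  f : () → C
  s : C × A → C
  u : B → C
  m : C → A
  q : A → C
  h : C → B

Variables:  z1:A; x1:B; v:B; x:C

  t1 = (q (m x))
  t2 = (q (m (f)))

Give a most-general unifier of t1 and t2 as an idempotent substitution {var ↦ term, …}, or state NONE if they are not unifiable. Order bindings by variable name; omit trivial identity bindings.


{x ↦ (f)}


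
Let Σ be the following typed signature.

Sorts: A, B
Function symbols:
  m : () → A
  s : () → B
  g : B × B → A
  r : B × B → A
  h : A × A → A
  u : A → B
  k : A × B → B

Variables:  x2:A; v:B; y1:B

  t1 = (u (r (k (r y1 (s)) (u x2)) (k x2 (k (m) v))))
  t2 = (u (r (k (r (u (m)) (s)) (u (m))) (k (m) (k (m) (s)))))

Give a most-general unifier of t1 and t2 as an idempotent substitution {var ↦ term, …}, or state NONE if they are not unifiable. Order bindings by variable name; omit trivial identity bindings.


{v ↦ (s), x2 ↦ (m), y1 ↦ (u (m))}


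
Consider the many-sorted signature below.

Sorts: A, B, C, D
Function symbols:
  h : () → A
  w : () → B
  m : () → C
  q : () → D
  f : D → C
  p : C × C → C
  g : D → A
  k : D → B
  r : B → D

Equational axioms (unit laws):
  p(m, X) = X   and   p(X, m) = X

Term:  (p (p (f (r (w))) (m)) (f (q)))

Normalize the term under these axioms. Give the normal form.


normal form = (p (f (r (w))) (f (q)))

1. (p (p (f (r (w))) (m)) (f (q)))  →  (p (f (r (w))) (f (q)))


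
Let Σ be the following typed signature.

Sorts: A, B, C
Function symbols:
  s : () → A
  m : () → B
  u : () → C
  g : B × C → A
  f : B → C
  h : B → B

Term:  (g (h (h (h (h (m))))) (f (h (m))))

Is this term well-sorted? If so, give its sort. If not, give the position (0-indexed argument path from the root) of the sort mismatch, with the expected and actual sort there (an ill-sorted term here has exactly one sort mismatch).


well-sorted; sort = A

          (m) : B
        (h (m)) : B
      (h (h (m))) : B
    (h (h (h (m)))) : B
  (h (h (h (h (m))))) : B
      (m) : B
    (h (m)) : B
  (f (h (m))) : C
(g (h (h (h (h (m))))) (f (h (m)))) : A


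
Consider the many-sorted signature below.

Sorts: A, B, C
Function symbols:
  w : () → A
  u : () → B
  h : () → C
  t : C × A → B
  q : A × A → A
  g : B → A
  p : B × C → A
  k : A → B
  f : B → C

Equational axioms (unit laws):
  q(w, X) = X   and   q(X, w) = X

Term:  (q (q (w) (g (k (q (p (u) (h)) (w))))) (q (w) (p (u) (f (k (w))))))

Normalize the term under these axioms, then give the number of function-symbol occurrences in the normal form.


size = 11

1. (q (q (w) (g (k (q (p (u) (h)) (w))))) (q (w) (p (u) (f (k (w))))))  →  (q (g (k (q (p (u) (h)) (w)))) (q (w) (p (u) (f (k (w))))))
2. (q (g (k (q (p (u) (h)) (w)))) (q (w) (p (u) (f (k (w))))))  →  (q (g (k (p (u) (h)))) (q (w) (p (u) (f (k (w))))))
3. (q (g (k (p (u) (h)))) (q (w) (p (u) (f (k (w))))))  →  (q (g (k (p (u) (h)))) (p (u) (f (k (w)))))
normal form: (q (g (k (p (u) (h)))) (p (u) (f (k (w)))))


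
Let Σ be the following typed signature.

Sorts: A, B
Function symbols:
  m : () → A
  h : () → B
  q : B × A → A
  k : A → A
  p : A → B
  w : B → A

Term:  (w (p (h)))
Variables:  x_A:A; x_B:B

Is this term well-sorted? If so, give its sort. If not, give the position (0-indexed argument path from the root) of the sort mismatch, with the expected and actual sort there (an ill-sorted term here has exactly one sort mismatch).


    (h) : B
  (p (h)) : ✗ arg 0 at [0, 0] has sort B, expected A

ill-sorted at position [0, 0]: expected A, got B


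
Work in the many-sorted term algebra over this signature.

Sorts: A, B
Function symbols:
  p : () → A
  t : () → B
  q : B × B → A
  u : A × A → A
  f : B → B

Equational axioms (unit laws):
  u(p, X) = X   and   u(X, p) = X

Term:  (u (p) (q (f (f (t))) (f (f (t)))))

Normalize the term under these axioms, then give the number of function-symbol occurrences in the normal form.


1. (u (p) (q (f (f (t))) (f (f (t)))))  →  (q (f (f (t))) (f (f (t))))
normal form: (q (f (f (t))) (f (f (t))))

size = 7


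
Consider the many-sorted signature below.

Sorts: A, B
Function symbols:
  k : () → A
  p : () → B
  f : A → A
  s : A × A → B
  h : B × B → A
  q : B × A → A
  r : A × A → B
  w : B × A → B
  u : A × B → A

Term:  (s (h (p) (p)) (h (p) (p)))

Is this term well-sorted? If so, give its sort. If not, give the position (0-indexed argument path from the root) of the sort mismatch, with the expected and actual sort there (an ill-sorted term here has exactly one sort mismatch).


    (p) : B
    (p) : B
  (h (p) (p)) : A
    (p) : B
    (p) : B
  (h (p) (p)) : A
(s (h (p) (p)) (h (p) (p))) : B

well-sorted; sort = B


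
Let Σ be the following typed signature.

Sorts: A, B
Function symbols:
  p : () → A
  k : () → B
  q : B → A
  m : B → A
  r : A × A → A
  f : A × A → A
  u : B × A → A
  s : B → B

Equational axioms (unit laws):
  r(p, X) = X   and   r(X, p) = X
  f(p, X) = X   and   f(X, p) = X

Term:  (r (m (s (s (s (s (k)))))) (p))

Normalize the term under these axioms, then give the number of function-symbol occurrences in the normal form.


size = 6

1. (r (m (s (s (s (s (k)))))) (p))  →  (m (s (s (s (s (k))))))
normal form: (m (s (s (s (s (k))))))


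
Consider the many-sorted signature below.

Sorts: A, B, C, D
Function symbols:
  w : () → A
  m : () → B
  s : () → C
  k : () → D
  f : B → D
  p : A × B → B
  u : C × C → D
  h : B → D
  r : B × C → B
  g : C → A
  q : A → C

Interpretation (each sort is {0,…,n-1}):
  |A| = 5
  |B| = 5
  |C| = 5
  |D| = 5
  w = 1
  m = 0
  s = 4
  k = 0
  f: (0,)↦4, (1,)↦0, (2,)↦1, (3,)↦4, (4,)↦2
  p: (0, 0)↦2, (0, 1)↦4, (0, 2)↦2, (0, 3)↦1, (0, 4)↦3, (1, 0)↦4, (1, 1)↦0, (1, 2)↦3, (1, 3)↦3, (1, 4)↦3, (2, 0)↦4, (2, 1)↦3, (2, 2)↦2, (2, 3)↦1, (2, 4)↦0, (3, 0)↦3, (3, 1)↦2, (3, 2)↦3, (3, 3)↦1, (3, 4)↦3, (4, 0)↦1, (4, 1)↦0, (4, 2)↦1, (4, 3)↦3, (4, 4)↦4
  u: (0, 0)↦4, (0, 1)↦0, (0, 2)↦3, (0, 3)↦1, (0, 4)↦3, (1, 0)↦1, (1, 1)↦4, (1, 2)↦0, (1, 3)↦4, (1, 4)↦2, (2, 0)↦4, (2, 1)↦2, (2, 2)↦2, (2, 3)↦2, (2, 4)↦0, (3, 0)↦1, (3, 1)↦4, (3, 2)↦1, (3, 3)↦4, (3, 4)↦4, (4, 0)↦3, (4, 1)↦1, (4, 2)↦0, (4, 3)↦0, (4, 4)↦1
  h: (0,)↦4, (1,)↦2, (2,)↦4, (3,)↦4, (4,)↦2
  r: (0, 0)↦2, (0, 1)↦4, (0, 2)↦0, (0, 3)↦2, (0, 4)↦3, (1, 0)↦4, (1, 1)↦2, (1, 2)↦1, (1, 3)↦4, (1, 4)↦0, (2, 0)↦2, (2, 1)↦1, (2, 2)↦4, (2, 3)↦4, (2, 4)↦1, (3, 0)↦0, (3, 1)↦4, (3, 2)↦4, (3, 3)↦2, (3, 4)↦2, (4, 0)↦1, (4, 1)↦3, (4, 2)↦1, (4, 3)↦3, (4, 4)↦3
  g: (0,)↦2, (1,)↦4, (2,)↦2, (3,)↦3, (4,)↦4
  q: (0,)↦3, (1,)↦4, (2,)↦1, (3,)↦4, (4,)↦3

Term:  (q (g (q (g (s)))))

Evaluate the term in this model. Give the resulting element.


value = 4

  s = 4
  (g (s)) = g(4,) = 4
  (q (g (s))) = q(4,) = 3
  (g (q (g (s)))) = g(3,) = 3
  (q (g (q (g (s))))) = q(3,) = 4


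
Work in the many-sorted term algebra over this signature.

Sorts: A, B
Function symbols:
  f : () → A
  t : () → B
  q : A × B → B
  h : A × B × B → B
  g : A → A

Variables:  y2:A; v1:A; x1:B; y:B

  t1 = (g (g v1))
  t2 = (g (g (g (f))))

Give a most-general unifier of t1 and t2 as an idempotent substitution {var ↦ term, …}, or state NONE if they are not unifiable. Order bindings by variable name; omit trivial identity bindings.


{v1 ↦ (g (f))}


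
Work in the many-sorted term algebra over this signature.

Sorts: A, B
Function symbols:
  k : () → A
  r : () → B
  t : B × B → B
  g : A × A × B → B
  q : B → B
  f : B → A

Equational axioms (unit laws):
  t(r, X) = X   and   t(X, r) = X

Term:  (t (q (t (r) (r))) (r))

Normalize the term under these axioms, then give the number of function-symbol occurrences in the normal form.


1. (t (q (t (r) (r))) (r))  →  (q (t (r) (r)))
2. (q (t (r) (r)))  →  (q (r))
normal form: (q (r))

size = 2


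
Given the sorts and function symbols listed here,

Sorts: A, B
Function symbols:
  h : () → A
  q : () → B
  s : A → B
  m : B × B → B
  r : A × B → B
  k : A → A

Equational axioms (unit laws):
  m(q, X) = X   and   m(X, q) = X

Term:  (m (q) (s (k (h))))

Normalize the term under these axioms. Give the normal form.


normal form = (s (k (h)))

1. (m (q) (s (k (h))))  →  (s (k (h)))


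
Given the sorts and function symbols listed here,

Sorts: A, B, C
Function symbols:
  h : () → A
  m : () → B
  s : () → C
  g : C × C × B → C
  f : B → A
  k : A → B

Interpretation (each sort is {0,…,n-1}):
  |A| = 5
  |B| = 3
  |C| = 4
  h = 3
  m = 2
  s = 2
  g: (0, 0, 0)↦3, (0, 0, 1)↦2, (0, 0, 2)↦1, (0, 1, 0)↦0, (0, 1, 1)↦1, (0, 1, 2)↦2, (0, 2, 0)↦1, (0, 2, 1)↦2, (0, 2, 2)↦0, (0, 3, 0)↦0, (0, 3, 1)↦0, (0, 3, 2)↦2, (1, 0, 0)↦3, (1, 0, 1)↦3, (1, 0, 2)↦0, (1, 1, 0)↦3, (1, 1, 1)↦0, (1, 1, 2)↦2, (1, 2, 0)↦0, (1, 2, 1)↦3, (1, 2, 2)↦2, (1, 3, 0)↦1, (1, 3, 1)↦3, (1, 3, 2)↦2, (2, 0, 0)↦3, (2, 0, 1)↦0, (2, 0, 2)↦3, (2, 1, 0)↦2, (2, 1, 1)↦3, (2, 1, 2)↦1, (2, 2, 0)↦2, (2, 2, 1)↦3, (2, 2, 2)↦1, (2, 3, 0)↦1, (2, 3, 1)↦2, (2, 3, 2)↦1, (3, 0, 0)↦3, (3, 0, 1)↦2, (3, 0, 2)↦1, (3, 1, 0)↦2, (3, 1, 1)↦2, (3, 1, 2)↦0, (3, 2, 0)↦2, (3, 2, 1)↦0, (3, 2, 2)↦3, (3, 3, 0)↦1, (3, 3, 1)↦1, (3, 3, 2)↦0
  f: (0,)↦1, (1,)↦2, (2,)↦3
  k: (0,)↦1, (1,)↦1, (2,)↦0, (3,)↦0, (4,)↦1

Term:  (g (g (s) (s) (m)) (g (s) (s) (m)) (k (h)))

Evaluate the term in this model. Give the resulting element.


  s = 2
  s = 2
  m = 2
  (g (s) (s) (m)) = g(2, 2, 2) = 1
  s = 2
  s = 2
  m = 2
  (g (s) (s) (m)) = g(2, 2, 2) = 1
  h = 3
  (k (h)) = k(3,) = 0
  (g (g (s) (s) (m)) (g (s) (s) (m)) (k (h))) = g(1, 1, 0) = 3

value = 3


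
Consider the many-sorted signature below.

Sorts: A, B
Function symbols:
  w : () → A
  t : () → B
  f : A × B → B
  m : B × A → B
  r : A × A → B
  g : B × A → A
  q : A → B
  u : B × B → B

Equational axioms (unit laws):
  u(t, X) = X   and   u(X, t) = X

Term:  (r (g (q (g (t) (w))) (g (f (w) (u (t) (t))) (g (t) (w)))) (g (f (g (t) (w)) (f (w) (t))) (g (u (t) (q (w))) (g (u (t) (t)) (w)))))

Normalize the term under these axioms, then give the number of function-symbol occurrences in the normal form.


1. (r (g (q (g (t) (w))) (g (f (w) (u (t) (t))) (g (t) (w)))) (g (f (g (t) (w)) (f (w) (t))) (g (u (t) (q (w))) (g (u (t) (t)) (w)))))  →  (r (g (q (g (t) (w))) (g (f (w) (t)) (g (t) (w)))) (g (f (g (t) (w)) (f (w) (t))) (g (u (t) (q (w))) (g (u (t) (t)) (w)))))
2. (r (g (q (g (t) (w))) (g (f (w) (t)) (g (t) (w)))) (g (f (g (t) (w)) (f (w) (t))) (g (u (t) (q (w))) (g (u (t) (t)) (w)))))  →  (r (g (q (g (t) (w))) (g (f (w) (t)) (g (t) (w)))) (g (f (g (t) (w)) (f (w) (t))) (g (q (w)) (g (u (t) (t)) (w)))))
3. (r (g (q (g (t) (w))) (g (f (w) (t)) (g (t) (w)))) (g (f (g (t) (w)) (f (w) (t))) (g (q (w)) (g (u (t) (t)) (w)))))  →  (r (g (q (g (t) (w))) (g (f (w) (t)) (g (t) (w)))) (g (f (g (t) (w)) (f (w) (t))) (g (q (w)) (g (t) (w)))))
normal form: (r (g (q (g (t) (w))) (g (f (w) (t)) (g (t) (w)))) (g (f (g (t) (w)) (f (w) (t))) (g (q (w)) (g (t) (w)))))

size = 27


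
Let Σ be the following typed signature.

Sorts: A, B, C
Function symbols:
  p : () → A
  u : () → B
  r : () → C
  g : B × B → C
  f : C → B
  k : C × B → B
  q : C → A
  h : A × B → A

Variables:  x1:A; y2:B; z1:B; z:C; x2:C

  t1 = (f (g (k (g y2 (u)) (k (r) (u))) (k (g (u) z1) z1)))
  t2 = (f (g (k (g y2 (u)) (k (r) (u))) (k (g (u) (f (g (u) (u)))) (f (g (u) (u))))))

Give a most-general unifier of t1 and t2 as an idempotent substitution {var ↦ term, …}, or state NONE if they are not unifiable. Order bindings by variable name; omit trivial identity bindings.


{z1 ↦ (f (g (u) (u)))}


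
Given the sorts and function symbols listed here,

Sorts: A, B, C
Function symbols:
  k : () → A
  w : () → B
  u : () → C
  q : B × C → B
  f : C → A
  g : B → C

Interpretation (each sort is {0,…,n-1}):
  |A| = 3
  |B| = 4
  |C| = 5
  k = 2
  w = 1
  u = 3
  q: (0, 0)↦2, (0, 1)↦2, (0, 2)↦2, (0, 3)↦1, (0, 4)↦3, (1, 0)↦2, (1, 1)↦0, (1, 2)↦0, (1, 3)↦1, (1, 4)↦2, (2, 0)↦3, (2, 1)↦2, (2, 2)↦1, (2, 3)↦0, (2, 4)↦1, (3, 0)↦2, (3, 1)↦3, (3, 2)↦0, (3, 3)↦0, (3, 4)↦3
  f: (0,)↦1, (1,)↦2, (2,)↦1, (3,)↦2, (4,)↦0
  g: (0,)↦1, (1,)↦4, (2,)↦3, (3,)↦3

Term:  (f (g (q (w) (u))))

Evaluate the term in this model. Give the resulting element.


value = 0

  w = 1
  u = 3
  (q (w) (u)) = q(1, 3) = 1
  (g (q (w) (u))) = g(1,) = 4
  (f (g (q (w) (u)))) = f(4,) = 0


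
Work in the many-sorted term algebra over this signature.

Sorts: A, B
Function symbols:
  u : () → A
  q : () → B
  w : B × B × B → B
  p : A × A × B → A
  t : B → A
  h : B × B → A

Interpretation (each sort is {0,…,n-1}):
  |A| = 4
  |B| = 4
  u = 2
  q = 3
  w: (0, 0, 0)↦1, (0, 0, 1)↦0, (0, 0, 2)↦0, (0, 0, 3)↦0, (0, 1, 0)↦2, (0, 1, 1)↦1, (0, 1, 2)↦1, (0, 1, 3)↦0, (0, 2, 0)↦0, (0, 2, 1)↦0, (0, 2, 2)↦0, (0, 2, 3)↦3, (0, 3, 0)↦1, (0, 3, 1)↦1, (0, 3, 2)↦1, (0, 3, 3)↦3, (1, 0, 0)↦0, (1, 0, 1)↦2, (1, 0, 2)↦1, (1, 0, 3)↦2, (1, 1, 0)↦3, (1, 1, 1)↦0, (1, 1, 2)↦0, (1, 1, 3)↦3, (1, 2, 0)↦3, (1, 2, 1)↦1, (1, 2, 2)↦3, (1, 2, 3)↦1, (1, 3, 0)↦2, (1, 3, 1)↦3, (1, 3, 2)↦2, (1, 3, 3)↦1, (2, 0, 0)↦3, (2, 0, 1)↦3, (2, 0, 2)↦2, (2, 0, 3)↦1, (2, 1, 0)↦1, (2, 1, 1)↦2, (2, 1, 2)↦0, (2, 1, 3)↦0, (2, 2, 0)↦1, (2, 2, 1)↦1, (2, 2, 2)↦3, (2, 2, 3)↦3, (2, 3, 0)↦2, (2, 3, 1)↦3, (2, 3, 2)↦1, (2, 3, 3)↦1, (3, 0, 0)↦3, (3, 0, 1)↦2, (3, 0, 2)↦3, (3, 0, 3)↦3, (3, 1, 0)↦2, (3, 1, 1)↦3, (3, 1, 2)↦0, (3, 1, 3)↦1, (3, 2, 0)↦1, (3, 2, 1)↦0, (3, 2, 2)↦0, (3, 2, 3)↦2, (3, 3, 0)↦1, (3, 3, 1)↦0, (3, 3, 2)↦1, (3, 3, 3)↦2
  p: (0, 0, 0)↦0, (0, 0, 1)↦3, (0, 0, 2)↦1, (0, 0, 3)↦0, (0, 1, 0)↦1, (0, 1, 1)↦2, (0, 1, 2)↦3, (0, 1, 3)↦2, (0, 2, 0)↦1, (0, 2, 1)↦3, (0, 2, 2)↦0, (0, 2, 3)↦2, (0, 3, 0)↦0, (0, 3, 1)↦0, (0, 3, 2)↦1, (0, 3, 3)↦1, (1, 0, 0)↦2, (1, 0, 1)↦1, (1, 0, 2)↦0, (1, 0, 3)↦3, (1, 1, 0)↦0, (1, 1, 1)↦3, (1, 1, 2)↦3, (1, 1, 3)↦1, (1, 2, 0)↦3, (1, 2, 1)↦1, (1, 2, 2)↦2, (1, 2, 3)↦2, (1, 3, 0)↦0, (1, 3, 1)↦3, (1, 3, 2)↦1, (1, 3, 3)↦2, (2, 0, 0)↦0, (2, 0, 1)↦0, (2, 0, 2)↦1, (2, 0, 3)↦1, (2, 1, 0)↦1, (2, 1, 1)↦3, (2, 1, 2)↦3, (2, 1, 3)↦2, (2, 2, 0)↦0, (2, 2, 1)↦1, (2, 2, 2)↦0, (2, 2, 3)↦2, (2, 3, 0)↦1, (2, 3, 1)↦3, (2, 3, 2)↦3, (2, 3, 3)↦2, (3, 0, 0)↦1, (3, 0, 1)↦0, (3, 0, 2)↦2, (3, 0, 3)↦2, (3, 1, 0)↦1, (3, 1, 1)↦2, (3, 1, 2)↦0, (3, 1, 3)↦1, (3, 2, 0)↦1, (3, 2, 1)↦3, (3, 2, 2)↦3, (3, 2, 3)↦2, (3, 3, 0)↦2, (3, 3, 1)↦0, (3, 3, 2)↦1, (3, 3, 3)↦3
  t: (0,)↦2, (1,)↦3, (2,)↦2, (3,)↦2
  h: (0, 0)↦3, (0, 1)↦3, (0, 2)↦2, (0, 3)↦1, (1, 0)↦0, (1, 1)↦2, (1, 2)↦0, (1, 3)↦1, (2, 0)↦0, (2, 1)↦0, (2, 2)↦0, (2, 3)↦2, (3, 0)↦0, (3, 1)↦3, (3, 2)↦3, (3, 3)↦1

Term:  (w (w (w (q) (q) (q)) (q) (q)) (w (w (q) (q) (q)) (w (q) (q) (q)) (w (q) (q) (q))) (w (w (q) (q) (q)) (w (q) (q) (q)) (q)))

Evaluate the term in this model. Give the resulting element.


value = 1

  q = 3
  q = 3
  q = 3
  (w (q) (q) (q)) = w(3, 3, 3) = 2
  q = 3
  q = 3
  (w (w (q) (q) (q)) (q) (q)) = w(2, 3, 3) = 1
  q = 3
  q = 3
  q = 3
  (w (q) (q) (q)) = w(3, 3, 3) = 2
  q = 3
  q = 3
  q = 3
  (w (q) (q) (q)) = w(3, 3, 3) = 2
  q = 3
  q = 3
  q = 3
  (w (q) (q) (q)) = w(3, 3, 3) = 2
  (w (w (q) (q) (q)) (w (q) (q) (q)) (w (q) (q) (q))) = w(2, 2, 2) = 3
  q = 3
  q = 3
  q = 3
  (w (q) (q) (q)) = w(3, 3, 3) = 2
  q = 3
  q = 3
  q = 3
  (w (q) (q) (q)) = w(3, 3, 3) = 2
  q = 3
  (w (w (q) (q) (q)) (w (q) (q) (q)) (q)) = w(2, 2, 3) = 3
  (w (w (w (q) (q) (q)) (q) (q)) (w (w (q) (q) (q)) (w (q) (q) (q)) (w (q) (q) (q))) (w (w (q) (q) (q)) (w (q) (q) (q)) (q))) = w(1, 3, 3) = 1


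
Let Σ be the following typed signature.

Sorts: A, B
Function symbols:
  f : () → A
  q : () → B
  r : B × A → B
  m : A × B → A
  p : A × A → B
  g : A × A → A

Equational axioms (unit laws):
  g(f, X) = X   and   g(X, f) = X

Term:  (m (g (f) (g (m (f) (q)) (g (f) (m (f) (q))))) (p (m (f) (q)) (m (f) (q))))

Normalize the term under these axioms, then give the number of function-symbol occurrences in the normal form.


size = 15

1. (m (g (f) (g (m (f) (q)) (g (f) (m (f) (q))))) (p (m (f) (q)) (m (f) (q))))  →  (m (g (m (f) (q)) (g (f) (m (f) (q)))) (p (m (f) (q)) (m (f) (q))))
2. (m (g (m (f) (q)) (g (f) (m (f) (q)))) (p (m (f) (q)) (m (f) (q))))  →  (m (g (m (f) (q)) (m (f) (q))) (p (m (f) (q)) (m (f) (q))))
normal form: (m (g (m (f) (q)) (m (f) (q))) (p (m (f) (q)) (m (f) (q))))


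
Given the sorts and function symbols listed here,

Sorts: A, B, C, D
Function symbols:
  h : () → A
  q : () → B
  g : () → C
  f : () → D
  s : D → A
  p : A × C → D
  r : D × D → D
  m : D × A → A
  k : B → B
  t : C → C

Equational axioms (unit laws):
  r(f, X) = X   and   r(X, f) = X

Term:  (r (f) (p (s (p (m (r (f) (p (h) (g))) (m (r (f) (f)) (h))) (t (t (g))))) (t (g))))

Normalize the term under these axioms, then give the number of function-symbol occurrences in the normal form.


1. (r (f) (p (s (p (m (r (f) (p (h) (g))) (m (r (f) (f)) (h))) (t (t (g))))) (t (g))))  →  (p (s (p (m (r (f) (p (h) (g))) (m (r (f) (f)) (h))) (t (t (g))))) (t (g)))
2. (p (s (p (m (r (f) (p (h) (g))) (m (r (f) (f)) (h))) (t (t (g))))) (t (g)))  →  (p (s (p (m (p (h) (g)) (m (r (f) (f)) (h))) (t (t (g))))) (t (g)))
3. (p (s (p (m (p (h) (g)) (m (r (f) (f)) (h))) (t (t (g))))) (t (g)))  →  (p (s (p (m (p (h) (g)) (m (f) (h))) (t (t (g))))) (t (g)))
normal form: (p (s (p (m (p (h) (g)) (m (f) (h))) (t (t (g))))) (t (g)))

size = 15


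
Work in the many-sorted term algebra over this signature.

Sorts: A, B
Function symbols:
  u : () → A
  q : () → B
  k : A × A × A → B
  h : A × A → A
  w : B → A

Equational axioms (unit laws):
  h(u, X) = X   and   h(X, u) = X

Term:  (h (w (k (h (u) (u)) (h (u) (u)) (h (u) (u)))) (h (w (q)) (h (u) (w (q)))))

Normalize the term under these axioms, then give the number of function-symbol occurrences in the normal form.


1. (h (w (k (h (u) (u)) (h (u) (u)) (h (u) (u)))) (h (w (q)) (h (u) (w (q)))))  →  (h (w (k (u) (h (u) (u)) (h (u) (u)))) (h (w (q)) (h (u) (w (q)))))
2. (h (w (k (u) (h (u) (u)) (h (u) (u)))) (h (w (q)) (h (u) (w (q)))))  →  (h (w (k (u) (u) (h (u) (u)))) (h (w (q)) (h (u) (w (q)))))
3. (h (w (k (u) (u) (h (u) (u)))) (h (w (q)) (h (u) (w (q)))))  →  (h (w (k (u) (u) (u))) (h (w (q)) (h (u) (w (q)))))
4. (h (w (k (u) (u) (u))) (h (w (q)) (h (u) (w (q)))))  →  (h (w (k (u) (u) (u))) (h (w (q)) (w (q))))
normal form: (h (w (k (u) (u) (u))) (h (w (q)) (w (q))))

size = 11


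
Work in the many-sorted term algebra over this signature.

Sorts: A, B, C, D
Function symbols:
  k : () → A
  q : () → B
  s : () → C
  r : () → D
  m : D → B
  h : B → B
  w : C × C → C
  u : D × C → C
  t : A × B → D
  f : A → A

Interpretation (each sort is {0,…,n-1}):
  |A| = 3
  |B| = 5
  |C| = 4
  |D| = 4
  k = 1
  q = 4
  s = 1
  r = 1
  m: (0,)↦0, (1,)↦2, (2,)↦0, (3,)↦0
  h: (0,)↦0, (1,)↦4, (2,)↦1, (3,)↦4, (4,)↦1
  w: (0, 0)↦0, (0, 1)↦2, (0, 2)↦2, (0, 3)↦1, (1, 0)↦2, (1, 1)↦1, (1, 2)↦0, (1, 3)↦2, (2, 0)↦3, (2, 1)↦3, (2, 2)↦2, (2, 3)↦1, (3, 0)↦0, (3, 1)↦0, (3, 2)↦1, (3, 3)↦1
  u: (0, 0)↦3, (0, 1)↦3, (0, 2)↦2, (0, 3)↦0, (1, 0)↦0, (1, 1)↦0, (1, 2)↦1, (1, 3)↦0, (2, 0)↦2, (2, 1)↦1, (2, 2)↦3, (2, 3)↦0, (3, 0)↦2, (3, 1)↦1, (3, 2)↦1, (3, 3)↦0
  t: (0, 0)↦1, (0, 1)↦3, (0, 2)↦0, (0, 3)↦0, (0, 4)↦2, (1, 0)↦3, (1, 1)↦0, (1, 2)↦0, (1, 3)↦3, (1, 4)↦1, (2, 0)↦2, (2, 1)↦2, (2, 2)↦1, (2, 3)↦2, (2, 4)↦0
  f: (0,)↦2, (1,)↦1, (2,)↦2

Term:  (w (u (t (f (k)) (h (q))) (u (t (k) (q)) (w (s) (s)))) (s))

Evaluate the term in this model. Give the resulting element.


value = 0

  k = 1
  (f (k)) = f(1,) = 1
  q = 4
  (h (q)) = h(4,) = 1
  (t (f (k)) (h (q))) = t(1, 1) = 0
  k = 1
  q = 4
  (t (k) (q)) = t(1, 4) = 1
  s = 1
  s = 1
  (w (s) (s)) = w(1, 1) = 1
  (u (t (k) (q)) (w (s) (s))) = u(1, 1) = 0
  (u (t (f (k)) (h (q))) (u (t (k) (q)) (w (s) (s)))) = u(0, 0) = 3
  s = 1
  (w (u (t (f (k)) (h (q))) (u (t (k) (q)) (w (s) (s)))) (s)) = w(3, 1) = 0


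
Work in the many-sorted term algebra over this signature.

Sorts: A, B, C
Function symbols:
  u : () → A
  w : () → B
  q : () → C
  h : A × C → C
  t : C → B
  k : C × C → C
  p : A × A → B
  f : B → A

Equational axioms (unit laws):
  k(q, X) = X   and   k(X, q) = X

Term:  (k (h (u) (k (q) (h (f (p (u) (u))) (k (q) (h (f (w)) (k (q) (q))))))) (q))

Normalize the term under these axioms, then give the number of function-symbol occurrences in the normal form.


1. (k (h (u) (k (q) (h (f (p (u) (u))) (k (q) (h (f (w)) (k (q) (q))))))) (q))  →  (h (u) (k (q) (h (f (p (u) (u))) (k (q) (h (f (w)) (k (q) (q)))))))
2. (h (u) (k (q) (h (f (p (u) (u))) (k (q) (h (f (w)) (k (q) (q)))))))  →  (h (u) (h (f (p (u) (u))) (k (q) (h (f (w)) (k (q) (q))))))
3. (h (u) (h (f (p (u) (u))) (k (q) (h (f (w)) (k (q) (q))))))  →  (h (u) (h (f (p (u) (u))) (h (f (w)) (k (q) (q)))))
4. (h (u) (h (f (p (u) (u))) (h (f (w)) (k (q) (q)))))  →  (h (u) (h (f (p (u) (u))) (h (f (w)) (q))))
normal form: (h (u) (h (f (p (u) (u))) (h (f (w)) (q))))

size = 11


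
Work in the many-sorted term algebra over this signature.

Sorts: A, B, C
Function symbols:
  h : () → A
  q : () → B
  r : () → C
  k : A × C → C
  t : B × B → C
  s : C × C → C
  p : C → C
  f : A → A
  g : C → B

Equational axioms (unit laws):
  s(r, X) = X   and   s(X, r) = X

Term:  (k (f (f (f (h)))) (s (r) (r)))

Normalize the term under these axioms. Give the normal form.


normal form = (k (f (f (f (h)))) (r))

1. (k (f (f (f (h)))) (s (r) (r)))  →  (k (f (f (f (h)))) (r))


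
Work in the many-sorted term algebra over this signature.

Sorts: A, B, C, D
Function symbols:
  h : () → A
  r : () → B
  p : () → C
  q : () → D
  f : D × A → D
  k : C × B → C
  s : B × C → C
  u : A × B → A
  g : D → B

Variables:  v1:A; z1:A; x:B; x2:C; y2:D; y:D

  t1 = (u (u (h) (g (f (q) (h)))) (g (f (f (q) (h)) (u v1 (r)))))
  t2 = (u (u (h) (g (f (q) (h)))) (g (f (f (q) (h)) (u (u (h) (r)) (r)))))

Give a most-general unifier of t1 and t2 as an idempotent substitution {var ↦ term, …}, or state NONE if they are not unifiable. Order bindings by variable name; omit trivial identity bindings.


{v1 ↦ (u (h) (r))}


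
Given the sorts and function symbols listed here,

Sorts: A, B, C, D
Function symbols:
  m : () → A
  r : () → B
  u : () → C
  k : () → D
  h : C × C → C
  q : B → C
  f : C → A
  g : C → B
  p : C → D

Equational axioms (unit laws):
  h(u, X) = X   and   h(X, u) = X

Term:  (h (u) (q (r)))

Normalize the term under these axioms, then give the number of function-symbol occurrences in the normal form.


1. (h (u) (q (r)))  →  (q (r))
normal form: (q (r))

size = 2


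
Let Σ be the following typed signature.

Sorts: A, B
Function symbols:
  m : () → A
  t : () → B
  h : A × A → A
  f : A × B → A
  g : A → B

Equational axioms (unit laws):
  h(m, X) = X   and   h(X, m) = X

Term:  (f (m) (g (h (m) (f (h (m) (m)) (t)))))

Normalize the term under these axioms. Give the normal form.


normal form = (f (m) (g (f (m) (t))))

1. (f (m) (g (h (m) (f (h (m) (m)) (t)))))  →  (f (m) (g (f (h (m) (m)) (t))))
2. (f (m) (g (f (h (m) (m)) (t))))  →  (f (m) (g (f (m) (t))))


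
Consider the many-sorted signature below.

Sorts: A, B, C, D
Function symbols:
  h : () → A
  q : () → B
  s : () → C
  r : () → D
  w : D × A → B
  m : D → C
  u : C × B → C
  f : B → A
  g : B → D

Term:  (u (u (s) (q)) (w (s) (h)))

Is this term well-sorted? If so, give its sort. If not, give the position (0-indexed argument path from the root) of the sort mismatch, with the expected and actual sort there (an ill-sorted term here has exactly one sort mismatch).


    (s) : C
    (q) : B
  (u (s) (q)) : C
    (s) : C
    (h) : A
  (w (s) (h)) : ✗ arg 0 at [1, 0] has sort C, expected D

ill-sorted at position [1, 0]: expected D, got C


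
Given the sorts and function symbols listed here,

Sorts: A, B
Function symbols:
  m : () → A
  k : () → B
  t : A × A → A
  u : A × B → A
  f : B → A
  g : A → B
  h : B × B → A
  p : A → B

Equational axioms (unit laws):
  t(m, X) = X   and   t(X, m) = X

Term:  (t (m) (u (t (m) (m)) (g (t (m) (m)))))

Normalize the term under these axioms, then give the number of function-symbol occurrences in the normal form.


size = 4

1. (t (m) (u (t (m) (m)) (g (t (m) (m)))))  →  (u (t (m) (m)) (g (t (m) (m))))
2. (u (t (m) (m)) (g (t (m) (m))))  →  (u (m) (g (t (m) (m))))
3. (u (m) (g (t (m) (m))))  →  (u (m) (g (m)))
normal form: (u (m) (g (m)))


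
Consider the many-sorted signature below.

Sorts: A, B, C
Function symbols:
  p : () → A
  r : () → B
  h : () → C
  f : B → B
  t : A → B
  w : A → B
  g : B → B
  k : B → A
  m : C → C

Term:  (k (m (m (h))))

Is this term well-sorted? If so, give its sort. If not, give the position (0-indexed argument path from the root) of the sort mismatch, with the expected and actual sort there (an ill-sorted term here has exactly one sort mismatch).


ill-sorted at position [0]: expected B, got C

      (h) : C
    (m (h)) : C
  (m (m (h))) : C
(k (m (m (h)))) : ✗ arg 0 at [0] has sort C, expected B


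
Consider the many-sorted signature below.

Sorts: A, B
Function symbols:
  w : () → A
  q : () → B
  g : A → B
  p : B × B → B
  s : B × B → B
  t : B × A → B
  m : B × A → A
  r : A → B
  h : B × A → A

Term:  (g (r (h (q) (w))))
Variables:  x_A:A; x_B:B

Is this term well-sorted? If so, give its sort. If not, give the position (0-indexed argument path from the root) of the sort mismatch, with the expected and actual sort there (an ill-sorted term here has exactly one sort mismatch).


ill-sorted at position [0]: expected A, got B

      (q) : B
      (w) : A
    (h (q) (w)) : A
  (r (h (q) (w))) : B
(g (r (h (q) (w)))) : ✗ arg 0 at [0] has sort B, expected A


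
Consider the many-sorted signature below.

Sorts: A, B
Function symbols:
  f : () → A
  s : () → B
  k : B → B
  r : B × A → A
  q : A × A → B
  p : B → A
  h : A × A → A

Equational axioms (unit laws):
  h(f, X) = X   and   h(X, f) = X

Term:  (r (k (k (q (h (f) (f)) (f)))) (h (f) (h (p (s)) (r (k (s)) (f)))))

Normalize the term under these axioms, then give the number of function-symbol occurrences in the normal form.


size = 13

1. (r (k (k (q (h (f) (f)) (f)))) (h (f) (h (p (s)) (r (k (s)) (f)))))  →  (r (k (k (q (f) (f)))) (h (f) (h (p (s)) (r (k (s)) (f)))))
2. (r (k (k (q (f) (f)))) (h (f) (h (p (s)) (r (k (s)) (f)))))  →  (r (k (k (q (f) (f)))) (h (p (s)) (r (k (s)) (f))))
normal form: (r (k (k (q (f) (f)))) (h (p (s)) (r (k (s)) (f))))


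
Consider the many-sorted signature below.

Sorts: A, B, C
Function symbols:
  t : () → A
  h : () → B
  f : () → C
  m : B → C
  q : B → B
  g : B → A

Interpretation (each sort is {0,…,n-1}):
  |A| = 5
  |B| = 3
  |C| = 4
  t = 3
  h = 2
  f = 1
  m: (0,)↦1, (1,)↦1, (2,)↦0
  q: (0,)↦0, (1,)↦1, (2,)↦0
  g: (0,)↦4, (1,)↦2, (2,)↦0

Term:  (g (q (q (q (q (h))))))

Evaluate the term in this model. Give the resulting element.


  h = 2
  (q (h)) = q(2,) = 0
  (q (q (h))) = q(0,) = 0
  (q (q (q (h)))) = q(0,) = 0
  (q (q (q (q (h))))) = q(0,) = 0
  (g (q (q (q (q (h)))))) = g(0,) = 4

value = 4


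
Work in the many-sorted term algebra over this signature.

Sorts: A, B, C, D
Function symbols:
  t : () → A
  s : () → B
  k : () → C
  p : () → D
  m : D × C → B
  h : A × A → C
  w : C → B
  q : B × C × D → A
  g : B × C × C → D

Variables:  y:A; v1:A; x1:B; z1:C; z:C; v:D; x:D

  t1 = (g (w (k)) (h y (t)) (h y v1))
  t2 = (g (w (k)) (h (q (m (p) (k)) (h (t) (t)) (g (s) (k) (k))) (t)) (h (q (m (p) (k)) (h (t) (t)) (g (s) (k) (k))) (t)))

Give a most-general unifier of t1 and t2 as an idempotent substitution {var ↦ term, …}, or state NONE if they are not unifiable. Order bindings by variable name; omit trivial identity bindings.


{v1 ↦ (t), y ↦ (q (m (p) (k)) (h (t) (t)) (g (s) (k) (k)))}


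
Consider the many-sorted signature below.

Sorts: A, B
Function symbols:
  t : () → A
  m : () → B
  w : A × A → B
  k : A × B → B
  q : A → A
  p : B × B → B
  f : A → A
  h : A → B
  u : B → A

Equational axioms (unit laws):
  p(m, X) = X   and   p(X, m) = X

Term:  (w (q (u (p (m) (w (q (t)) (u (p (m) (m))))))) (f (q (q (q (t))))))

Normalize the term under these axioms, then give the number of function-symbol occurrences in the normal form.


size = 13

1. (w (q (u (p (m) (w (q (t)) (u (p (m) (m))))))) (f (q (q (q (t))))))  →  (w (q (u (w (q (t)) (u (p (m) (m)))))) (f (q (q (q (t))))))
2. (w (q (u (w (q (t)) (u (p (m) (m)))))) (f (q (q (q (t))))))  →  (w (q (u (w (q (t)) (u (m))))) (f (q (q (q (t))))))
normal form: (w (q (u (w (q (t)) (u (m))))) (f (q (q (q (t))))))


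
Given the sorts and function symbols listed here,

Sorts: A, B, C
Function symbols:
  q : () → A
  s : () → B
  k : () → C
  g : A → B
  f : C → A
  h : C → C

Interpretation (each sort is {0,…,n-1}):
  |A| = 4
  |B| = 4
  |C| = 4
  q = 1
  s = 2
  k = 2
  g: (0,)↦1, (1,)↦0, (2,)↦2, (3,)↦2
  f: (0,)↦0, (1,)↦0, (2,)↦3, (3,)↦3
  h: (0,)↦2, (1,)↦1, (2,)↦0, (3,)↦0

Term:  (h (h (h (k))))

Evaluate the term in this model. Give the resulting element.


value = 0

  k = 2
  (h (k)) = h(2,) = 0
  (h (h (k))) = h(0,) = 2
  (h (h (h (k)))) = h(2,) = 0


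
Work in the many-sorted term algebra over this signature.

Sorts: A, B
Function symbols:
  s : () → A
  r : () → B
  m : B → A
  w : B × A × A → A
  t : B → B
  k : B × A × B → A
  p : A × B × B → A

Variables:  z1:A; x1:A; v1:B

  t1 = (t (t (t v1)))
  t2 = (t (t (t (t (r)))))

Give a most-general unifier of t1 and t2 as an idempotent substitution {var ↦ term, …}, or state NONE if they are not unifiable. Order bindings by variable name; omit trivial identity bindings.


{v1 ↦ (t (r))}


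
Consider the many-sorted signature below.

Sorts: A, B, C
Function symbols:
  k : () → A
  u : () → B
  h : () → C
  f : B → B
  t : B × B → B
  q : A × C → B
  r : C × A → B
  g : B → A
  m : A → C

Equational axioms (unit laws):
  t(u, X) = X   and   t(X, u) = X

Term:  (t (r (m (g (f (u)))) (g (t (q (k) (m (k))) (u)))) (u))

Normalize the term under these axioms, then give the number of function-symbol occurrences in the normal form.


1. (t (r (m (g (f (u)))) (g (t (q (k) (m (k))) (u)))) (u))  →  (r (m (g (f (u)))) (g (t (q (k) (m (k))) (u))))
2. (r (m (g (f (u)))) (g (t (q (k) (m (k))) (u))))  →  (r (m (g (f (u)))) (g (q (k) (m (k)))))
normal form: (r (m (g (f (u)))) (g (q (k) (m (k)))))

size = 10


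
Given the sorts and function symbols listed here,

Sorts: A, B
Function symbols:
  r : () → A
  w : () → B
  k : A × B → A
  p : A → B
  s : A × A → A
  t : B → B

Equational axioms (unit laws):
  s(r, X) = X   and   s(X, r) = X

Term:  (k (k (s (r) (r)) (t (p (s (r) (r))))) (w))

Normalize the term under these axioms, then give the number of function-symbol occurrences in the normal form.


1. (k (k (s (r) (r)) (t (p (s (r) (r))))) (w))  →  (k (k (r) (t (p (s (r) (r))))) (w))
2. (k (k (r) (t (p (s (r) (r))))) (w))  →  (k (k (r) (t (p (r)))) (w))
normal form: (k (k (r) (t (p (r)))) (w))

size = 7


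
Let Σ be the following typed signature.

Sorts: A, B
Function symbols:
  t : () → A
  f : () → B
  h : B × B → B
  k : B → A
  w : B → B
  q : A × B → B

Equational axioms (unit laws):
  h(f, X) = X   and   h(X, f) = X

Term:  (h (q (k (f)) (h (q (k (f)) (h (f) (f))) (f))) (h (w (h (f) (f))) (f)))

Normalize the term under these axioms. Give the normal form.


1. (h (q (k (f)) (h (q (k (f)) (h (f) (f))) (f))) (h (w (h (f) (f))) (f)))  →  (h (q (k (f)) (q (k (f)) (h (f) (f)))) (h (w (h (f) (f))) (f)))
2. (h (q (k (f)) (q (k (f)) (h (f) (f)))) (h (w (h (f) (f))) (f)))  →  (h (q (k (f)) (q (k (f)) (f))) (h (w (h (f) (f))) (f)))
3. (h (q (k (f)) (q (k (f)) (f))) (h (w (h (f) (f))) (f)))  →  (h (q (k (f)) (q (k (f)) (f))) (w (h (f) (f))))
4. (h (q (k (f)) (q (k (f)) (f))) (w (h (f) (f))))  →  (h (q (k (f)) (q (k (f)) (f))) (w (f)))

normal form = (h (q (k (f)) (q (k (f)) (f))) (w (f)))
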